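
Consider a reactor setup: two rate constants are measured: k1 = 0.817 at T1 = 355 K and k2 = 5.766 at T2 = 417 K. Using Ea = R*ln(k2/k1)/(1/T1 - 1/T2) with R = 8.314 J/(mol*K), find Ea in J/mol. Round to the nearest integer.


Ea = R * ln(k2/k1) / (1/T1 - 1/T2)
ln(k2/k1) = ln(5.766/0.817) = 1.9540948
1/T1 - 1/T2 = 1/355 - 1/417 = 0.000418819874
Ea = 8.314 * 1.9540948 / 0.000418819874
Ea = 38791 J/mol


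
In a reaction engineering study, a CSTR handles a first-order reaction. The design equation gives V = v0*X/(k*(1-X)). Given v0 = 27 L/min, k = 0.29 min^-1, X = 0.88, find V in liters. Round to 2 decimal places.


V = v0 * X / (k * (1 - X))
V = 27 * 0.88 / (0.29 * (1 - 0.88))
V = 23.76 / (0.29 * 0.12)
V = 23.76 / 0.0348
V = 682.76 L


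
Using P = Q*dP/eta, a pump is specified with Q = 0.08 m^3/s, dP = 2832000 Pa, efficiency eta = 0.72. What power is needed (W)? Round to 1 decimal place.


P = Q * dP / eta
P = 0.08 * 2832000 / 0.72
P = 226560.0 / 0.72
P = 314666.7 W


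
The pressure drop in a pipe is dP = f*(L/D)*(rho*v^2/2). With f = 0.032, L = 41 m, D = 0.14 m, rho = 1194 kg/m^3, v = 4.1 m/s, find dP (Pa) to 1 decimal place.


dP = f * (L/D) * (rho*v^2/2)
dP = 0.032 * (41/0.14) * (1194*4.1^2/2)
L/D = 292.85714286
rho*v^2/2 = 1194*16.81/2 = 10035.57
dP = 0.032 * 292.85714286 * 10035.57
dP = 94047.6 Pa


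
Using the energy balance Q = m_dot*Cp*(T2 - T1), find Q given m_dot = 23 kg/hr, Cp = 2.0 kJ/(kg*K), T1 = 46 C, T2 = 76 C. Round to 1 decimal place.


Q = m_dot * Cp * (T2 - T1)
Q = 23 * 2.0 * (76 - 46)
Q = 23 * 2.0 * 30
Q = 1380.0 kJ/hr


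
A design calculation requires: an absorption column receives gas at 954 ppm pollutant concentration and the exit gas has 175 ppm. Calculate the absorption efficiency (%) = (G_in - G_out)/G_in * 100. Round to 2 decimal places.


Efficiency = (G_in - G_out) / G_in * 100%
Efficiency = (954 - 175) / 954 * 100
Efficiency = 779 / 954 * 100
Efficiency = 81.66%


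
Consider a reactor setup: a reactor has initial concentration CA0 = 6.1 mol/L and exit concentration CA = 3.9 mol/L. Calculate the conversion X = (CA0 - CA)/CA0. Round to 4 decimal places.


X = (CA0 - CA) / CA0
X = (6.1 - 3.9) / 6.1
X = 2.2 / 6.1
X = 0.3607


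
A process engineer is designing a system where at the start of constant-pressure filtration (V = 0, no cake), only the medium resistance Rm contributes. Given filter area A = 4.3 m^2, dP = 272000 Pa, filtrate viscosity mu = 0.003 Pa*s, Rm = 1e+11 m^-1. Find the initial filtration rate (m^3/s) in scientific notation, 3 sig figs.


rate = A * dP / (mu * Rm)
rate = 4.3 * 272000 / (0.003 * 1e+11)
rate = 1169600.0 / 3.000e+08
rate = 3.90e-03 m^3/s


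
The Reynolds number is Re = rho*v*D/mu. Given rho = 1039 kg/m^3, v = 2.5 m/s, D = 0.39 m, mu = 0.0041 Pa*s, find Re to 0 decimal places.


Re = rho * v * D / mu
Re = 1039 * 2.5 * 0.39 / 0.0041
Re = 1013.025 / 0.0041
Re = 247079


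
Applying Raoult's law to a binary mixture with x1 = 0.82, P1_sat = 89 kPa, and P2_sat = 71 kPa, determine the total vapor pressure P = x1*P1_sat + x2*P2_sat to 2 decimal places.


P = x1*P1_sat + x2*P2_sat
x2 = 1 - x1 = 1 - 0.82 = 0.18
P = 0.82*89 + 0.18*71
P = 72.98 + 12.78
P = 85.76 kPa


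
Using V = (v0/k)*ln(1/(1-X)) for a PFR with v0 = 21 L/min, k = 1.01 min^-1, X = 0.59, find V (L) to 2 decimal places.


V = (v0/k) * ln(1/(1-X))
V = (21/1.01) * ln(1/(1-0.59))
V = 20.792079 * ln(2.439024)
V = 20.792079 * 0.891598
V = 18.54 L


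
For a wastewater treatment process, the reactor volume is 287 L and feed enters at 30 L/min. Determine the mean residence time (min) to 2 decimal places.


tau = V / v0
tau = 287 / 30
tau = 9.57 min


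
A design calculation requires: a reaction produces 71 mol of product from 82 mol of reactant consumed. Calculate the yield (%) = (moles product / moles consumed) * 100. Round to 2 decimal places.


Yield = (moles product / moles consumed) * 100%
Yield = (71 / 82) * 100
Yield = 0.8659 * 100
Yield = 86.59%


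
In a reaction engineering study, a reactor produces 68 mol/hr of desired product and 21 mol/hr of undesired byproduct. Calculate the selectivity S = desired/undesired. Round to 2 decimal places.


S = desired product rate / undesired product rate
S = 68 / 21
S = 3.24


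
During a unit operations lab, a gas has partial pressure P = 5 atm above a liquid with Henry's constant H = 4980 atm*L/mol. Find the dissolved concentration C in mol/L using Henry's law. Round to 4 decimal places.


C = P / H
C = 5 / 4980
C = 0.0010 mol/L


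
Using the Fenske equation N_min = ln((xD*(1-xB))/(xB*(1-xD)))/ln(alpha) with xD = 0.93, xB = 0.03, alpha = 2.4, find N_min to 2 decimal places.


N_min = ln((xD*(1-xB))/(xB*(1-xD))) / ln(alpha)
Numerator inside ln: 0.9021 / 0.0021 = 429.571429
ln(429.571429) = 6.062788
ln(alpha) = ln(2.4) = 0.875469
N_min = 6.062788 / 0.875469 = 6.93


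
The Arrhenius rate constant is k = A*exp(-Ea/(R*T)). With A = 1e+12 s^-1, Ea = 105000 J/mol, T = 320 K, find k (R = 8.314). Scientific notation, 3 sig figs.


k = A * exp(-Ea/(R*T))
k = 1e+12 * exp(-105000 / (8.314 * 320))
k = 1e+12 * exp(-39.466562)
k = 7.24e-06


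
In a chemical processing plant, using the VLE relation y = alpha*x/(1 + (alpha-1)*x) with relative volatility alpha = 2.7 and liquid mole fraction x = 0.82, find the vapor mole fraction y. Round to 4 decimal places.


y = alpha*x / (1 + (alpha-1)*x)
y = 2.7*0.82 / (1 + (2.7-1)*0.82)
y = 2.214 / (1 + 1.394)
y = 2.214 / 2.394
y = 0.9248


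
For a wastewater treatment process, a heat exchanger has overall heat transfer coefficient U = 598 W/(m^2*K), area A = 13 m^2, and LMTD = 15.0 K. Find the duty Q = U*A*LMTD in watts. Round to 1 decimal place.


Q = U * A * LMTD
Q = 598 * 13 * 15.0
Q = 116610.0 W


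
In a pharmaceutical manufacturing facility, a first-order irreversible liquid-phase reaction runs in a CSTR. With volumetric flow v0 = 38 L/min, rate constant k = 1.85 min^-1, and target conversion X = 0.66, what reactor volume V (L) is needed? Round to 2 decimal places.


V = v0 * X / (k * (1 - X))
V = 38 * 0.66 / (1.85 * (1 - 0.66))
V = 25.08 / (1.85 * 0.34)
V = 25.08 / 0.629
V = 39.87 L


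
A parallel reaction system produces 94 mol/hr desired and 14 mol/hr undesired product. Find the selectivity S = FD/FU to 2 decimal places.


S = desired product rate / undesired product rate
S = 94 / 14
S = 6.71


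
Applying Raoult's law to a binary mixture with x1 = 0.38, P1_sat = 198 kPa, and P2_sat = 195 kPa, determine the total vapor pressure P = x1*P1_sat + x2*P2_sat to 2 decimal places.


P = x1*P1_sat + x2*P2_sat
x2 = 1 - x1 = 1 - 0.38 = 0.62
P = 0.38*198 + 0.62*195
P = 75.24 + 120.9
P = 196.14 kPa


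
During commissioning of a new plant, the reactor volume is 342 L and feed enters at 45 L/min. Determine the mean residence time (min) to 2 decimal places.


tau = V / v0
tau = 342 / 45
tau = 7.60 min


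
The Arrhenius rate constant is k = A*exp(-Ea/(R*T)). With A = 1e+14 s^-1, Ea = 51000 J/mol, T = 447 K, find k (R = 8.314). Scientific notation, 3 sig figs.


k = A * exp(-Ea/(R*T))
k = 1e+14 * exp(-51000 / (8.314 * 447))
k = 1e+14 * exp(-13.723113)
k = 1.10e+08


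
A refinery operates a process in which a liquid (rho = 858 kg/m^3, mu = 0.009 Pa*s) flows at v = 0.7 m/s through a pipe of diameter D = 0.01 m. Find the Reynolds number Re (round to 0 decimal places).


Re = rho * v * D / mu
Re = 858 * 0.7 * 0.01 / 0.009
Re = 6.006 / 0.009
Re = 667


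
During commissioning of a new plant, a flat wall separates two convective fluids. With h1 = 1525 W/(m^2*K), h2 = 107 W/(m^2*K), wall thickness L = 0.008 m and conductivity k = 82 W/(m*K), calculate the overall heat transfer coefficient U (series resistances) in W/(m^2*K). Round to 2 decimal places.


1/U = 1/h1 + L/k + 1/h2
1/U = 1/1525 + 0.008/82 + 1/107
1/U = 0.0006557377 + 9.7561e-05 + 0.0093457944
1/U = 0.0100990931
U = 99.02 W/(m^2*K)


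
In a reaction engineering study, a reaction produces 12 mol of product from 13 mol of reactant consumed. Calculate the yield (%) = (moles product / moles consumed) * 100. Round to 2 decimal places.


Yield = (moles product / moles consumed) * 100%
Yield = (12 / 13) * 100
Yield = 0.9231 * 100
Yield = 92.31%


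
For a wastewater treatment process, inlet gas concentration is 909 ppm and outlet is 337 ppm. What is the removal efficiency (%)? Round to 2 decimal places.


Efficiency = (G_in - G_out) / G_in * 100%
Efficiency = (909 - 337) / 909 * 100
Efficiency = 572 / 909 * 100
Efficiency = 62.93%


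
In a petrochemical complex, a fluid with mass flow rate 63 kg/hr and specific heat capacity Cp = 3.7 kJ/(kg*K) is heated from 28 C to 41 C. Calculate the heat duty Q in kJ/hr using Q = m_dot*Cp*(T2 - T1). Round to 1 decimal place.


Q = m_dot * Cp * (T2 - T1)
Q = 63 * 3.7 * (41 - 28)
Q = 63 * 3.7 * 13
Q = 3030.3 kJ/hr


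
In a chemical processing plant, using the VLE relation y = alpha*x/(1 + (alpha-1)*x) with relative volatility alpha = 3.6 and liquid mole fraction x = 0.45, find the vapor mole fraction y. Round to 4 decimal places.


y = alpha*x / (1 + (alpha-1)*x)
y = 3.6*0.45 / (1 + (3.6-1)*0.45)
y = 1.62 / (1 + 1.17)
y = 1.62 / 2.17
y = 0.7465


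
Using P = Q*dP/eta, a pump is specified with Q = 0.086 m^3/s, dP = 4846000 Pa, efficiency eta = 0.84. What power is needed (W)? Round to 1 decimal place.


P = Q * dP / eta
P = 0.086 * 4846000 / 0.84
P = 416756.0 / 0.84
P = 496138.1 W


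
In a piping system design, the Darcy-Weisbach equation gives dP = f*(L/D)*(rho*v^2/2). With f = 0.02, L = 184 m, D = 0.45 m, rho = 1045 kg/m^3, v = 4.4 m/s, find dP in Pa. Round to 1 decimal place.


dP = f * (L/D) * (rho*v^2/2)
dP = 0.02 * (184/0.45) * (1045*4.4^2/2)
L/D = 408.88888889
rho*v^2/2 = 1045*19.36/2 = 10115.6
dP = 0.02 * 408.88888889 * 10115.6
dP = 82723.1 Pa


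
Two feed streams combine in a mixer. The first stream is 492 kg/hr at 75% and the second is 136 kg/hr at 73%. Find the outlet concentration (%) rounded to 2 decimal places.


Mass balance on solute: F1*x1 + F2*x2 = F3*x3
F3 = F1 + F2 = 492 + 136 = 628 kg/hr
x3 = (F1*x1 + F2*x2)/F3
x3 = (492*0.75 + 136*0.73) / 628
x3 = 74.57%


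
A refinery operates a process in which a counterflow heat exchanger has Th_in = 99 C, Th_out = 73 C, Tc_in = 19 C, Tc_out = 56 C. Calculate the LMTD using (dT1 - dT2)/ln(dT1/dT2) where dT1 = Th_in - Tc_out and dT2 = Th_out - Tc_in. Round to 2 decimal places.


dT1 = Th_in - Tc_out = 99 - 56 = 43
dT2 = Th_out - Tc_in = 73 - 19 = 54
LMTD = (dT1 - dT2) / ln(dT1/dT2)
LMTD = (43 - 54) / ln(43/54)
LMTD = 48.29 K


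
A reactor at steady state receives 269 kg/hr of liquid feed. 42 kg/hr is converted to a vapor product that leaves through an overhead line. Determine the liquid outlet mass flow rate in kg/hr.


Steady-state mass balance on the main outlet: F_out = F_in - F_removed
F_out = 269 - 42
F_out = 227 kg/hr


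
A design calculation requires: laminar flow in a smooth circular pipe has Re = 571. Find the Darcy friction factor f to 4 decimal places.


f = 64 / Re
f = 64 / 571
f = 0.1121


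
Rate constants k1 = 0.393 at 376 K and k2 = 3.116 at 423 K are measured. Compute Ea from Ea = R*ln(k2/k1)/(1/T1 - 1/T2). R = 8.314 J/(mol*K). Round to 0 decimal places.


Ea = R * ln(k2/k1) / (1/T1 - 1/T2)
ln(k2/k1) = ln(3.116/0.393) = 2.0704958
1/T1 - 1/T2 = 1/376 - 1/423 = 0.000295508274
Ea = 8.314 * 2.0704958 / 0.000295508274
Ea = 58253 J/mol


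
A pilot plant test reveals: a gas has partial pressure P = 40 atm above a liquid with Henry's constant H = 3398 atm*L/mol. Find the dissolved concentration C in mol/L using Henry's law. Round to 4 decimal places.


C = P / H
C = 40 / 3398
C = 0.0118 mol/L


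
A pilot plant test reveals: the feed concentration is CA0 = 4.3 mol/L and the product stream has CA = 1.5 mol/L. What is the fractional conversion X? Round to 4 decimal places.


X = (CA0 - CA) / CA0
X = (4.3 - 1.5) / 4.3
X = 2.8 / 4.3
X = 0.6512


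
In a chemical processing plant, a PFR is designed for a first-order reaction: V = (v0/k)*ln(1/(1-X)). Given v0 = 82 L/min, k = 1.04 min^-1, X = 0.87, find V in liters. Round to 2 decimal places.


V = (v0/k) * ln(1/(1-X))
V = (82/1.04) * ln(1/(1-0.87))
V = 78.846154 * ln(7.692308)
V = 78.846154 * 2.040221
V = 160.86 L


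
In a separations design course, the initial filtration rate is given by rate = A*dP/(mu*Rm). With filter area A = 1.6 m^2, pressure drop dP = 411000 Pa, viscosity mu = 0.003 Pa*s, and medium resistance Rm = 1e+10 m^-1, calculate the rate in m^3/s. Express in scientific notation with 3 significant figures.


rate = A * dP / (mu * Rm)
rate = 1.6 * 411000 / (0.003 * 1e+10)
rate = 657600.0 / 3.000e+07
rate = 2.19e-02 m^3/s


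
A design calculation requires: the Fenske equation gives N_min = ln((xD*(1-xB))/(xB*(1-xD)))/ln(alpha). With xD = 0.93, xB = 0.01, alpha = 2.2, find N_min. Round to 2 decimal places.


N_min = ln((xD*(1-xB))/(xB*(1-xD))) / ln(alpha)
Numerator inside ln: 0.9207 / 0.0007 = 1315.285714
ln(1315.285714) = 7.181809
ln(alpha) = ln(2.2) = 0.788457
N_min = 7.181809 / 0.788457 = 9.11


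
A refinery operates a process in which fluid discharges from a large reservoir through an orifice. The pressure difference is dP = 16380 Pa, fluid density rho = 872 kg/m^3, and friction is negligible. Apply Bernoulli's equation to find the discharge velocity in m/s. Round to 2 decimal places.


v = sqrt(2*dP/rho)
v = sqrt(2*16380/872)
v = sqrt(37.568807)
v = 6.13 m/s


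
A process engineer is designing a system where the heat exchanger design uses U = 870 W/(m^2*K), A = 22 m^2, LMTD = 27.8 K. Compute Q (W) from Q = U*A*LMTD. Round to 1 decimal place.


Q = U * A * LMTD
Q = 870 * 22 * 27.8
Q = 532092.0 W


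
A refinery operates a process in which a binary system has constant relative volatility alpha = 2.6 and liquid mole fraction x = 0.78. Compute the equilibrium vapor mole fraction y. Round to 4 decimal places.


y = alpha*x / (1 + (alpha-1)*x)
y = 2.6*0.78 / (1 + (2.6-1)*0.78)
y = 2.028 / (1 + 1.248)
y = 2.028 / 2.248
y = 0.9021


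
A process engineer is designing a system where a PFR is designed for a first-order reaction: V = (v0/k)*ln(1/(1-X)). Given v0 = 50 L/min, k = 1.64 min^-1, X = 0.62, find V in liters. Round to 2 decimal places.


V = (v0/k) * ln(1/(1-X))
V = (50/1.64) * ln(1/(1-0.62))
V = 30.487805 * ln(2.631579)
V = 30.487805 * 0.967584
V = 29.50 L


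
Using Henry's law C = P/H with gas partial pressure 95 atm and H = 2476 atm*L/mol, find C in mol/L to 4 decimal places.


C = P / H
C = 95 / 2476
C = 0.0384 mol/L


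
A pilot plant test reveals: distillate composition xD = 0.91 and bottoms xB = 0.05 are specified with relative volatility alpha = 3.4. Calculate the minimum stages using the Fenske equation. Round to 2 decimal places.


N_min = ln((xD*(1-xB))/(xB*(1-xD))) / ln(alpha)
Numerator inside ln: 0.8645 / 0.0045 = 192.111111
ln(192.111111) = 5.258074
ln(alpha) = ln(3.4) = 1.223775
N_min = 5.258074 / 1.223775 = 4.30


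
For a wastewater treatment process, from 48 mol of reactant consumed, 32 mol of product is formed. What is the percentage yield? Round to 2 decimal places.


Yield = (moles product / moles consumed) * 100%
Yield = (32 / 48) * 100
Yield = 0.6667 * 100
Yield = 66.67%


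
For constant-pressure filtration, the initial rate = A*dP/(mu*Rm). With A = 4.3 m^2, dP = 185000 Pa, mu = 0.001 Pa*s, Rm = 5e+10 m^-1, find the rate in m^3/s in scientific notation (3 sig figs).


rate = A * dP / (mu * Rm)
rate = 4.3 * 185000 / (0.001 * 5e+10)
rate = 795500.0 / 5.000e+07
rate = 1.59e-02 m^3/s


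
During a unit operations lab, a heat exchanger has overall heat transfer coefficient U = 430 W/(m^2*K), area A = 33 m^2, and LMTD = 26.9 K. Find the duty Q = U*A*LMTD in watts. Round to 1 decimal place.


Q = U * A * LMTD
Q = 430 * 33 * 26.9
Q = 381711.0 W


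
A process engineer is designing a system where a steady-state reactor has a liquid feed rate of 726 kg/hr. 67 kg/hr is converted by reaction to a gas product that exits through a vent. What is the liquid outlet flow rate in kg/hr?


Steady-state mass balance on the main outlet: F_out = F_in - F_removed
F_out = 726 - 67
F_out = 659 kg/hr


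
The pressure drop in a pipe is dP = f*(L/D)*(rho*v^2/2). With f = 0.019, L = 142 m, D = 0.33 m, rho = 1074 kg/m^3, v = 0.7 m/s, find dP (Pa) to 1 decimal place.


dP = f * (L/D) * (rho*v^2/2)
dP = 0.019 * (142/0.33) * (1074*0.7^2/2)
L/D = 430.3030303
rho*v^2/2 = 1074*0.49/2 = 263.13
dP = 0.019 * 430.3030303 * 263.13
dP = 2151.3 Pa


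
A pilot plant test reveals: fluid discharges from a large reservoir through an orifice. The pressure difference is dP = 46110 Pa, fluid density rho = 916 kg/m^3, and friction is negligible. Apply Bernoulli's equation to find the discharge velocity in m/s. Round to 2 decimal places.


v = sqrt(2*dP/rho)
v = sqrt(2*46110/916)
v = sqrt(100.676856)
v = 10.03 m/s


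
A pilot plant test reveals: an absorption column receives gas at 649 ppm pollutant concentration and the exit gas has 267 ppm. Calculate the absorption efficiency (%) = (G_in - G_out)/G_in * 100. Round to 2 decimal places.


Efficiency = (G_in - G_out) / G_in * 100%
Efficiency = (649 - 267) / 649 * 100
Efficiency = 382 / 649 * 100
Efficiency = 58.86%


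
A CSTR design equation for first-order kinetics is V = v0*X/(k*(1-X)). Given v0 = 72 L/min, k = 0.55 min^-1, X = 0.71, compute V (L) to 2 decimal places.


V = v0 * X / (k * (1 - X))
V = 72 * 0.71 / (0.55 * (1 - 0.71))
V = 51.12 / (0.55 * 0.29)
V = 51.12 / 0.1595
V = 320.50 L


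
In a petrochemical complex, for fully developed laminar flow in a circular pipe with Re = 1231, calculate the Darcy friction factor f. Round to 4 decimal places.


f = 64 / Re
f = 64 / 1231
f = 0.0520


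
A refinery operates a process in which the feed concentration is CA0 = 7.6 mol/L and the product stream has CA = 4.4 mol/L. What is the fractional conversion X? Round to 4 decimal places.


X = (CA0 - CA) / CA0
X = (7.6 - 4.4) / 7.6
X = 3.2 / 7.6
X = 0.4211


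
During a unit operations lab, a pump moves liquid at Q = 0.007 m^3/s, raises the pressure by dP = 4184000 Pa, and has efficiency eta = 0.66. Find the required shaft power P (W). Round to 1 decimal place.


P = Q * dP / eta
P = 0.007 * 4184000 / 0.66
P = 29288.0 / 0.66
P = 44375.8 W


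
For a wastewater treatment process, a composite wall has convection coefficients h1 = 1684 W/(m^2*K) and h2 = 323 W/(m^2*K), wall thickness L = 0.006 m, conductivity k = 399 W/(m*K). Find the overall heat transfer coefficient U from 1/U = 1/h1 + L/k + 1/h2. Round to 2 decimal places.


1/U = 1/h1 + L/k + 1/h2
1/U = 1/1684 + 0.006/399 + 1/323
1/U = 0.0005938242 + 1.50376e-05 + 0.0030959752
1/U = 0.003704837
U = 269.92 W/(m^2*K)


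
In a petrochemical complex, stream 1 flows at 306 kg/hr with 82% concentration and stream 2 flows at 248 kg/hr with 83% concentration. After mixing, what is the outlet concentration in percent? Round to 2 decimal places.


Mass balance on solute: F1*x1 + F2*x2 = F3*x3
F3 = F1 + F2 = 306 + 248 = 554 kg/hr
x3 = (F1*x1 + F2*x2)/F3
x3 = (306*0.82 + 248*0.83) / 554
x3 = 82.45%


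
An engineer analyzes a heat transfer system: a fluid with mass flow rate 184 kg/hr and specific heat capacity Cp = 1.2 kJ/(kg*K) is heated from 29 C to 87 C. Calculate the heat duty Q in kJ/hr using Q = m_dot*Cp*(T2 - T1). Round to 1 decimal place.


Q = m_dot * Cp * (T2 - T1)
Q = 184 * 1.2 * (87 - 29)
Q = 184 * 1.2 * 58
Q = 12806.4 kJ/hr


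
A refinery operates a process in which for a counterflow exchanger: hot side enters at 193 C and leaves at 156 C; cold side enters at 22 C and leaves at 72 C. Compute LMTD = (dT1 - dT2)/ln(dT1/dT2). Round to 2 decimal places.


dT1 = Th_in - Tc_out = 193 - 72 = 121
dT2 = Th_out - Tc_in = 156 - 22 = 134
LMTD = (dT1 - dT2) / ln(dT1/dT2)
LMTD = (121 - 134) / ln(121/134)
LMTD = 127.39 K


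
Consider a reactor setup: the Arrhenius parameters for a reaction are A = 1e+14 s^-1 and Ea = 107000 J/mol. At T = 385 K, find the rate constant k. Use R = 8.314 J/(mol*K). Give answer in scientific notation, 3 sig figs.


k = A * exp(-Ea/(R*T))
k = 1e+14 * exp(-107000 / (8.314 * 385))
k = 1e+14 * exp(-33.428203)
k = 3.04e-01


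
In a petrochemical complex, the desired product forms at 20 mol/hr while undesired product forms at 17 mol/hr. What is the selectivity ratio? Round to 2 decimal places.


S = desired product rate / undesired product rate
S = 20 / 17
S = 1.18


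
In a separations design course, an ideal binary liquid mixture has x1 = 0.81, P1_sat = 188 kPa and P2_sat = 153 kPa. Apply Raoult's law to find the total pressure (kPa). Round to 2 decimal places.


P = x1*P1_sat + x2*P2_sat
x2 = 1 - x1 = 1 - 0.81 = 0.19
P = 0.81*188 + 0.19*153
P = 152.28 + 29.07
P = 181.35 kPa


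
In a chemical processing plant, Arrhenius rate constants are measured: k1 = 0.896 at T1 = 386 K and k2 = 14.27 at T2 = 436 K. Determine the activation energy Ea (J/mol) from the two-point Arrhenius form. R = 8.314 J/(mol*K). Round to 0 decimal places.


Ea = R * ln(k2/k1) / (1/T1 - 1/T2)
ln(k2/k1) = ln(14.27/0.896) = 2.7679743
1/T1 - 1/T2 = 1/386 - 1/436 = 0.000297095593
Ea = 8.314 * 2.7679743 / 0.000297095593
Ea = 77460 J/mol


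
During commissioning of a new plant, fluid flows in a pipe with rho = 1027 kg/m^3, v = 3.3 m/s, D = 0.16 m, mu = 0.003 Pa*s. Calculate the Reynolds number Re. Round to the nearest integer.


Re = rho * v * D / mu
Re = 1027 * 3.3 * 0.16 / 0.003
Re = 542.256 / 0.003
Re = 180752


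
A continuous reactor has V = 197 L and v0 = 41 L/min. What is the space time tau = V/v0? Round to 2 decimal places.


tau = V / v0
tau = 197 / 41
tau = 4.80 min


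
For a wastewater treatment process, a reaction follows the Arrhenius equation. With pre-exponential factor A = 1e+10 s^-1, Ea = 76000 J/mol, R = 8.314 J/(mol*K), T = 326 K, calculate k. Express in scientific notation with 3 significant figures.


k = A * exp(-Ea/(R*T))
k = 1e+10 * exp(-76000 / (8.314 * 326))
k = 1e+10 * exp(-28.040514)
k = 6.64e-03


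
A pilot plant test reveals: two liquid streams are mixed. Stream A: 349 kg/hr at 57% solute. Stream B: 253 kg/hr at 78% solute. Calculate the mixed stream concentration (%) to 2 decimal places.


Mass balance on solute: F1*x1 + F2*x2 = F3*x3
F3 = F1 + F2 = 349 + 253 = 602 kg/hr
x3 = (F1*x1 + F2*x2)/F3
x3 = (349*0.57 + 253*0.78) / 602
x3 = 65.83%


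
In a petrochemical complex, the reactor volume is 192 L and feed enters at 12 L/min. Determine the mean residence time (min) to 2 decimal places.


tau = V / v0
tau = 192 / 12
tau = 16.00 min


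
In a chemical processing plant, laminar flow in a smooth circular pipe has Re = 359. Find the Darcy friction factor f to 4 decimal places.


f = 64 / Re
f = 64 / 359
f = 0.1783


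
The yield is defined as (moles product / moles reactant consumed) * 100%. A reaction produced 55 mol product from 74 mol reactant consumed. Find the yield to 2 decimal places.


Yield = (moles product / moles consumed) * 100%
Yield = (55 / 74) * 100
Yield = 0.7432 * 100
Yield = 74.32%


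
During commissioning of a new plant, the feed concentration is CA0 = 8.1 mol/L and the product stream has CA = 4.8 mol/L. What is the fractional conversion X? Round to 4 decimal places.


X = (CA0 - CA) / CA0
X = (8.1 - 4.8) / 8.1
X = 3.3 / 8.1
X = 0.4074


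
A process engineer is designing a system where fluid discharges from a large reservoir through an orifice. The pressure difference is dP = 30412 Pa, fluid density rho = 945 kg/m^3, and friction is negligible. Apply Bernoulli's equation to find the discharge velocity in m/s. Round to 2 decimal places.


v = sqrt(2*dP/rho)
v = sqrt(2*30412/945)
v = sqrt(64.364021)
v = 8.02 m/s


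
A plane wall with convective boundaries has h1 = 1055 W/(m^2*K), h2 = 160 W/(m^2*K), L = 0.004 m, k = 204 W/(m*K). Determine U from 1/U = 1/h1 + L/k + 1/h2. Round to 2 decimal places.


1/U = 1/h1 + L/k + 1/h2
1/U = 1/1055 + 0.004/204 + 1/160
1/U = 0.0009478673 + 1.96078e-05 + 0.00625
1/U = 0.0072174751
U = 138.55 W/(m^2*K)


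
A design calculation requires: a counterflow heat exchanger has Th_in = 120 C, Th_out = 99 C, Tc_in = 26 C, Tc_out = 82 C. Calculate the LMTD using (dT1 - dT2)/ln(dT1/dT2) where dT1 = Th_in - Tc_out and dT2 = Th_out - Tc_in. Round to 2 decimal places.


dT1 = Th_in - Tc_out = 120 - 82 = 38
dT2 = Th_out - Tc_in = 99 - 26 = 73
LMTD = (dT1 - dT2) / ln(dT1/dT2)
LMTD = (38 - 73) / ln(38/73)
LMTD = 53.61 K


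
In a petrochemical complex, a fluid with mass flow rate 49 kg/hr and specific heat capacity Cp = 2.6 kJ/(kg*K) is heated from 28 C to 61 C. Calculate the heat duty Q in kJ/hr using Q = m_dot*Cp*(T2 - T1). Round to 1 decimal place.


Q = m_dot * Cp * (T2 - T1)
Q = 49 * 2.6 * (61 - 28)
Q = 49 * 2.6 * 33
Q = 4204.2 kJ/hr


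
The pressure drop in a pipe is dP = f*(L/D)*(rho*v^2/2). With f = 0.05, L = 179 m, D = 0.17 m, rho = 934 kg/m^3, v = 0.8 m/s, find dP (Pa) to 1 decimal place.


dP = f * (L/D) * (rho*v^2/2)
dP = 0.05 * (179/0.17) * (934*0.8^2/2)
L/D = 1052.94117647
rho*v^2/2 = 934*0.64/2 = 298.88
dP = 0.05 * 1052.94117647 * 298.88
dP = 15735.2 Pa


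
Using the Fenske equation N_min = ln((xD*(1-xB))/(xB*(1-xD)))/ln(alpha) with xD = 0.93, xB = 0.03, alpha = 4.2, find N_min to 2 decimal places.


N_min = ln((xD*(1-xB))/(xB*(1-xD))) / ln(alpha)
Numerator inside ln: 0.9021 / 0.0021 = 429.571429
ln(429.571429) = 6.062788
ln(alpha) = ln(4.2) = 1.435085
N_min = 6.062788 / 1.435085 = 4.22


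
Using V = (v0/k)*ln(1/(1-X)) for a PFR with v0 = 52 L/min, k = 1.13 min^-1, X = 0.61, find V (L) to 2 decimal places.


V = (v0/k) * ln(1/(1-X))
V = (52/1.13) * ln(1/(1-0.61))
V = 46.017699 * ln(2.564103)
V = 46.017699 * 0.941609
V = 43.33 L


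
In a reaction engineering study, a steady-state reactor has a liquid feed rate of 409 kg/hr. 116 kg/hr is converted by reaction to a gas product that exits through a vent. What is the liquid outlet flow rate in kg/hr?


Steady-state mass balance on the main outlet: F_out = F_in - F_removed
F_out = 409 - 116
F_out = 293 kg/hr


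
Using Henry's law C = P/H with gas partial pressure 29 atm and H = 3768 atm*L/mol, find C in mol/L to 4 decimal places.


C = P / H
C = 29 / 3768
C = 0.0077 mol/L


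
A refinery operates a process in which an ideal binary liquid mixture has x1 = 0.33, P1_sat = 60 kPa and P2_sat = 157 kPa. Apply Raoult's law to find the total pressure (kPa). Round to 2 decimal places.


P = x1*P1_sat + x2*P2_sat
x2 = 1 - x1 = 1 - 0.33 = 0.67
P = 0.33*60 + 0.67*157
P = 19.8 + 105.19
P = 124.99 kPa


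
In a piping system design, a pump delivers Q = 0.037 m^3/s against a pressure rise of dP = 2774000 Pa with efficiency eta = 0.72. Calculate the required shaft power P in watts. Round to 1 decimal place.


P = Q * dP / eta
P = 0.037 * 2774000 / 0.72
P = 102638.0 / 0.72
P = 142552.8 W


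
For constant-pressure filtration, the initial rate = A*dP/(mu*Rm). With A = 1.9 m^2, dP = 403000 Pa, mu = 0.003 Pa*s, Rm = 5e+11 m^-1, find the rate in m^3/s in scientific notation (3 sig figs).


rate = A * dP / (mu * Rm)
rate = 1.9 * 403000 / (0.003 * 5e+11)
rate = 765700.0 / 1.500e+09
rate = 5.10e-04 m^3/s


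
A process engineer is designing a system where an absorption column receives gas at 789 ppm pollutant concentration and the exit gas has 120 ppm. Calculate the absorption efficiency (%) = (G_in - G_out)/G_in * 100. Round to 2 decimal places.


Efficiency = (G_in - G_out) / G_in * 100%
Efficiency = (789 - 120) / 789 * 100
Efficiency = 669 / 789 * 100
Efficiency = 84.79%


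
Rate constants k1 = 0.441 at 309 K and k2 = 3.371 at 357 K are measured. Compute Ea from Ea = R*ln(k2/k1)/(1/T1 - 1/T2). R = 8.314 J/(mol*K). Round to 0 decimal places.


Ea = R * ln(k2/k1) / (1/T1 - 1/T2)
ln(k2/k1) = ln(3.371/0.441) = 2.0339198
1/T1 - 1/T2 = 1/309 - 1/357 = 0.000435125507
Ea = 8.314 * 2.0339198 / 0.000435125507
Ea = 38862 J/mol


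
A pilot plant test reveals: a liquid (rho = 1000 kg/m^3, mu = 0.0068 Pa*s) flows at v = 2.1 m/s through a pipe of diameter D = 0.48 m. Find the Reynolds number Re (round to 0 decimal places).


Re = rho * v * D / mu
Re = 1000 * 2.1 * 0.48 / 0.0068
Re = 1008.0 / 0.0068
Re = 148235


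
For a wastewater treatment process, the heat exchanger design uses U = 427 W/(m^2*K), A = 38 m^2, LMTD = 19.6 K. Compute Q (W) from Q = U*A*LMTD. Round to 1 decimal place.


Q = U * A * LMTD
Q = 427 * 38 * 19.6
Q = 318029.6 W


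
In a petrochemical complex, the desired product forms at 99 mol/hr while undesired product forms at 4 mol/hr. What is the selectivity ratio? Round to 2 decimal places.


S = desired product rate / undesired product rate
S = 99 / 4
S = 24.75


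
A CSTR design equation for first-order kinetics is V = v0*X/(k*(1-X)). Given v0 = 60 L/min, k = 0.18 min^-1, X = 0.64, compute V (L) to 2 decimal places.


V = v0 * X / (k * (1 - X))
V = 60 * 0.64 / (0.18 * (1 - 0.64))
V = 38.4 / (0.18 * 0.36)
V = 38.4 / 0.0648
V = 592.59 L


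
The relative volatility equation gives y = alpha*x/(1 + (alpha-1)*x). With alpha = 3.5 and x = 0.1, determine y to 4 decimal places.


y = alpha*x / (1 + (alpha-1)*x)
y = 3.5*0.1 / (1 + (3.5-1)*0.1)
y = 0.35 / (1 + 0.25)
y = 0.35 / 1.25
y = 0.2800


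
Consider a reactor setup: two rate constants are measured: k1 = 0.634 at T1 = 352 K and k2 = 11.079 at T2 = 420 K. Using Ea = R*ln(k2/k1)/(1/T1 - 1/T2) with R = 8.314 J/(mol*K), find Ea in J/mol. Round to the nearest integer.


Ea = R * ln(k2/k1) / (1/T1 - 1/T2)
ln(k2/k1) = ln(11.079/0.634) = 2.8607577
1/T1 - 1/T2 = 1/352 - 1/420 = 0.00045995671
Ea = 8.314 * 2.8607577 / 0.00045995671
Ea = 51710 J/mol


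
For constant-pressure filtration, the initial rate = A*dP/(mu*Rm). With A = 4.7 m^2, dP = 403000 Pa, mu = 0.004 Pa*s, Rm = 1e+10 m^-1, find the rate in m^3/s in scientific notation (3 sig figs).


rate = A * dP / (mu * Rm)
rate = 4.7 * 403000 / (0.004 * 1e+10)
rate = 1894100.0 / 4.000e+07
rate = 4.74e-02 m^3/s


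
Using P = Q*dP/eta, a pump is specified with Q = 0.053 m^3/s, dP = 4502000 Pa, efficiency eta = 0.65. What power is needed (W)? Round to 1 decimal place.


P = Q * dP / eta
P = 0.053 * 4502000 / 0.65
P = 238606.0 / 0.65
P = 367086.2 W


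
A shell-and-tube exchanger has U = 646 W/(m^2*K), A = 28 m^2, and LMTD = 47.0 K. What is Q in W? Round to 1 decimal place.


Q = U * A * LMTD
Q = 646 * 28 * 47.0
Q = 850136.0 W


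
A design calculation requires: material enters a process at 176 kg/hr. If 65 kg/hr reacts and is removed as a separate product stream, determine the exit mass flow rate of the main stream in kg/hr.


Steady-state mass balance on the main outlet: F_out = F_in - F_removed
F_out = 176 - 65
F_out = 111 kg/hr


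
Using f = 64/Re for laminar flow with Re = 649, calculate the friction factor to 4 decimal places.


f = 64 / Re
f = 64 / 649
f = 0.0986


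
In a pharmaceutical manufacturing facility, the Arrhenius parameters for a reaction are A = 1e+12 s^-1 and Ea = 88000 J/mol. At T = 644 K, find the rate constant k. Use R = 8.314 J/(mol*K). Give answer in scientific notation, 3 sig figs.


k = A * exp(-Ea/(R*T))
k = 1e+12 * exp(-88000 / (8.314 * 644))
k = 1e+12 * exp(-16.435646)
k = 7.28e+04


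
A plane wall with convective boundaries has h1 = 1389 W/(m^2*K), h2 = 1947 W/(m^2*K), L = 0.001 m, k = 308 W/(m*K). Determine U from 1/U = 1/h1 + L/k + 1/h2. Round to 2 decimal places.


1/U = 1/h1 + L/k + 1/h2
1/U = 1/1389 + 0.001/308 + 1/1947
1/U = 0.0007199424 + 3.2468e-06 + 0.0005136107
1/U = 0.0012367999
U = 808.54 W/(m^2*K)


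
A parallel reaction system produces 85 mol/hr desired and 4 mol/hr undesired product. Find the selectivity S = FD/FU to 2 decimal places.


S = desired product rate / undesired product rate
S = 85 / 4
S = 21.25


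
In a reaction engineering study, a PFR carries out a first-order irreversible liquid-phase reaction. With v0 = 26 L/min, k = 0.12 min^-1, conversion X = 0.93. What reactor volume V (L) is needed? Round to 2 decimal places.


V = (v0/k) * ln(1/(1-X))
V = (26/0.12) * ln(1/(1-0.93))
V = 216.666667 * ln(14.285714)
V = 216.666667 * 2.65926
V = 576.17 L


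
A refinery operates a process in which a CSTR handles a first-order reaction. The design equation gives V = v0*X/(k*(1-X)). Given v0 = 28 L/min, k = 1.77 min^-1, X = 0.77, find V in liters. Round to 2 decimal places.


V = v0 * X / (k * (1 - X))
V = 28 * 0.77 / (1.77 * (1 - 0.77))
V = 21.56 / (1.77 * 0.23)
V = 21.56 / 0.4071
V = 52.96 L


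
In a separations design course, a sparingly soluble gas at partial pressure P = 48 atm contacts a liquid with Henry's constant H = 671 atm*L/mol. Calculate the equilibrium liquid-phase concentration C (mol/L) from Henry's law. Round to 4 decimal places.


C = P / H
C = 48 / 671
C = 0.0715 mol/L


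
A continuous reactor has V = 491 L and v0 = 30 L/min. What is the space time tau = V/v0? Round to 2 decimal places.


tau = V / v0
tau = 491 / 30
tau = 16.37 min


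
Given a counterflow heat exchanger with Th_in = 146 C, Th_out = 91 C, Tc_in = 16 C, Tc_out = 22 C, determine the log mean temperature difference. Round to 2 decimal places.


dT1 = Th_in - Tc_out = 146 - 22 = 124
dT2 = Th_out - Tc_in = 91 - 16 = 75
LMTD = (dT1 - dT2) / ln(dT1/dT2)
LMTD = (124 - 75) / ln(124/75)
LMTD = 97.46 K


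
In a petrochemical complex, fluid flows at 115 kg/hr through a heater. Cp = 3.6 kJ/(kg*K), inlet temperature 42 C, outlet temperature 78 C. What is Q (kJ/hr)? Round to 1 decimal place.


Q = m_dot * Cp * (T2 - T1)
Q = 115 * 3.6 * (78 - 42)
Q = 115 * 3.6 * 36
Q = 14904.0 kJ/hr


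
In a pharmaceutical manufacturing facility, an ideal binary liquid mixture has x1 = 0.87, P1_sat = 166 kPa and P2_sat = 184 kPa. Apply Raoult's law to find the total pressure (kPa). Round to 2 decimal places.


P = x1*P1_sat + x2*P2_sat
x2 = 1 - x1 = 1 - 0.87 = 0.13
P = 0.87*166 + 0.13*184
P = 144.42 + 23.92
P = 168.34 kPa


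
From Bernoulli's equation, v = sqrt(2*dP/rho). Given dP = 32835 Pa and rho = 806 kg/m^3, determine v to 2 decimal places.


v = sqrt(2*dP/rho)
v = sqrt(2*32835/806)
v = sqrt(81.476427)
v = 9.03 m/s


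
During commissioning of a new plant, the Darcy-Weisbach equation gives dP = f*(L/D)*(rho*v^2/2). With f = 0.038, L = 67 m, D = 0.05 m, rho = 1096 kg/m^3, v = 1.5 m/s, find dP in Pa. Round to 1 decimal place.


dP = f * (L/D) * (rho*v^2/2)
dP = 0.038 * (67/0.05) * (1096*1.5^2/2)
L/D = 1340.0
rho*v^2/2 = 1096*2.25/2 = 1233.0
dP = 0.038 * 1340.0 * 1233.0
dP = 62784.4 Pa


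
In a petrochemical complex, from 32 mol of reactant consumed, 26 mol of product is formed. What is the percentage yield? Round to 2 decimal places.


Yield = (moles product / moles consumed) * 100%
Yield = (26 / 32) * 100
Yield = 0.8125 * 100
Yield = 81.25%


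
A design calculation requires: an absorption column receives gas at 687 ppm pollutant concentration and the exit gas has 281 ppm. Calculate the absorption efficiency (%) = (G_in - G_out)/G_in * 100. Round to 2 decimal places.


Efficiency = (G_in - G_out) / G_in * 100%
Efficiency = (687 - 281) / 687 * 100
Efficiency = 406 / 687 * 100
Efficiency = 59.10%


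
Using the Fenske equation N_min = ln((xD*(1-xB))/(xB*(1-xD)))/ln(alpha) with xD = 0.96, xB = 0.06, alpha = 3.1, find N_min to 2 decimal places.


N_min = ln((xD*(1-xB))/(xB*(1-xD))) / ln(alpha)
Numerator inside ln: 0.9024 / 0.0024 = 376.0
ln(376.0) = 5.929589
ln(alpha) = ln(3.1) = 1.131402
N_min = 5.929589 / 1.131402 = 5.24


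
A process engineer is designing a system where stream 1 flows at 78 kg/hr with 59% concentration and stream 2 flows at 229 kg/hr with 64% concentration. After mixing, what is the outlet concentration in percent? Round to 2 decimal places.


Mass balance on solute: F1*x1 + F2*x2 = F3*x3
F3 = F1 + F2 = 78 + 229 = 307 kg/hr
x3 = (F1*x1 + F2*x2)/F3
x3 = (78*0.59 + 229*0.64) / 307
x3 = 62.73%


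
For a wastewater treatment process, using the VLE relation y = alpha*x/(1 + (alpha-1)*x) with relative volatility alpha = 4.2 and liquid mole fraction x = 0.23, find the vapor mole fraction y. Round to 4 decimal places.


y = alpha*x / (1 + (alpha-1)*x)
y = 4.2*0.23 / (1 + (4.2-1)*0.23)
y = 0.966 / (1 + 0.736)
y = 0.966 / 1.736
y = 0.5565


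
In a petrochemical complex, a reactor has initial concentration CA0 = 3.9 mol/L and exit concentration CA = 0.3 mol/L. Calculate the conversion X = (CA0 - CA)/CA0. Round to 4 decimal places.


X = (CA0 - CA) / CA0
X = (3.9 - 0.3) / 3.9
X = 3.6 / 3.9
X = 0.9231


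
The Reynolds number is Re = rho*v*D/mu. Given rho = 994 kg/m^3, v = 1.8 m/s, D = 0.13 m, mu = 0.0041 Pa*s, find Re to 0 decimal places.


Re = rho * v * D / mu
Re = 994 * 1.8 * 0.13 / 0.0041
Re = 232.596 / 0.0041
Re = 56731


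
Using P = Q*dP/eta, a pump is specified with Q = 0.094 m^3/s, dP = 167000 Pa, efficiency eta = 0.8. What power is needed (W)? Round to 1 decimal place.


P = Q * dP / eta
P = 0.094 * 167000 / 0.8
P = 15698.0 / 0.8
P = 19622.5 W


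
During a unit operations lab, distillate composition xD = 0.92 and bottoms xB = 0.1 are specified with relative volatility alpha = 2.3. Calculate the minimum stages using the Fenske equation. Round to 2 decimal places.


N_min = ln((xD*(1-xB))/(xB*(1-xD))) / ln(alpha)
Numerator inside ln: 0.828 / 0.008 = 103.5
ln(103.5) = 4.639572
ln(alpha) = ln(2.3) = 0.832909
N_min = 4.639572 / 0.832909 = 5.57


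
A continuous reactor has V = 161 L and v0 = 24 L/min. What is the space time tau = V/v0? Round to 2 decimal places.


tau = V / v0
tau = 161 / 24
tau = 6.71 min


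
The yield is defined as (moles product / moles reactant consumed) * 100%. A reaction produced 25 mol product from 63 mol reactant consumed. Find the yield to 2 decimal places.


Yield = (moles product / moles consumed) * 100%
Yield = (25 / 63) * 100
Yield = 0.3968 * 100
Yield = 39.68%


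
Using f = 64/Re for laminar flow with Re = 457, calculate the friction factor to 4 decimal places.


f = 64 / Re
f = 64 / 457
f = 0.1400


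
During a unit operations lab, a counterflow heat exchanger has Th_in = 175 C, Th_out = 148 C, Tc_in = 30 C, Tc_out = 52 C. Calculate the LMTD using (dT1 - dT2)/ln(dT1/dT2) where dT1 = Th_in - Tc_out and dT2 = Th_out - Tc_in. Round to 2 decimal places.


dT1 = Th_in - Tc_out = 175 - 52 = 123
dT2 = Th_out - Tc_in = 148 - 30 = 118
LMTD = (dT1 - dT2) / ln(dT1/dT2)
LMTD = (123 - 118) / ln(123/118)
LMTD = 120.48 K


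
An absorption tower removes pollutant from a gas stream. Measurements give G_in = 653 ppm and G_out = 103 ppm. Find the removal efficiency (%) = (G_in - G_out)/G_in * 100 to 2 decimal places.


Efficiency = (G_in - G_out) / G_in * 100%
Efficiency = (653 - 103) / 653 * 100
Efficiency = 550 / 653 * 100
Efficiency = 84.23%


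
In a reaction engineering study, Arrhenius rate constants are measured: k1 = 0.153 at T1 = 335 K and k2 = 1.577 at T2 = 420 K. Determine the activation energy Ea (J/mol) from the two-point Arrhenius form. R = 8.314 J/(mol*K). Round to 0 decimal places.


Ea = R * ln(k2/k1) / (1/T1 - 1/T2)
ln(k2/k1) = ln(1.577/0.153) = 2.3328417
1/T1 - 1/T2 = 1/335 - 1/420 = 0.000604122246
Ea = 8.314 * 2.3328417 / 0.000604122246
Ea = 32105 J/mol


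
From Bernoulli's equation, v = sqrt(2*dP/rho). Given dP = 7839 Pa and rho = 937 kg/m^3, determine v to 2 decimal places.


v = sqrt(2*dP/rho)
v = sqrt(2*7839/937)
v = sqrt(16.732124)
v = 4.09 m/s


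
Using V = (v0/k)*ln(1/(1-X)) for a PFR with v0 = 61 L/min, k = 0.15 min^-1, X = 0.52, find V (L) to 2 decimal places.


V = (v0/k) * ln(1/(1-X))
V = (61/0.15) * ln(1/(1-0.52))
V = 406.666667 * ln(2.083333)
V = 406.666667 * 0.733969
V = 298.48 L


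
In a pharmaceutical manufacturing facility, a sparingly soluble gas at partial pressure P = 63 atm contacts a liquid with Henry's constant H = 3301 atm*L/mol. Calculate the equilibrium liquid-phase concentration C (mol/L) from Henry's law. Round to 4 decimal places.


C = P / H
C = 63 / 3301
C = 0.0191 mol/L
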